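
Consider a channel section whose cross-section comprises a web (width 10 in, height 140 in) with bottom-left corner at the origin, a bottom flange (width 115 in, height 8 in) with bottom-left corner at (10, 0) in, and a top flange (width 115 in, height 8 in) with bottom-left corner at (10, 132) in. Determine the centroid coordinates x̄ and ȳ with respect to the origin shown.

web: A = 10 × 140 = 1400.00, centroid at (5.00, 70.00).
bottom flange: A = 115 × 8 = 920.00, centroid at (67.50, 4.00).
top flange: A = 115 × 8 = 920.00, centroid at (67.50, 136.00).
ΣA = 3240.00 in²
ΣAx̄ = (1400.00)(5.00) + (920.00)(67.50) + (920.00)(67.50) = 131200.00 in³
ΣAȳ = (1400.00)(70.00) + (920.00)(4.00) + (920.00)(136.00) = 226800.00 in³
x̄ = 131200.00 / 3240.00 = 40.49 in
ȳ = 226800.00 / 3240.00 = 70.00 in

x̄ = 40.49 in, ȳ = 70.00 in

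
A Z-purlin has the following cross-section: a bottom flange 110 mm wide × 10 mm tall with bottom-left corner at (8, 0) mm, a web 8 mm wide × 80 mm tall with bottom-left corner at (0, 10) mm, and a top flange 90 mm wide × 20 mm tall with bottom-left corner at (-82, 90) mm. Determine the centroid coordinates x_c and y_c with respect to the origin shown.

x_c = 1.49 mm, y_c = 61.44 mm

bottom flange: A = 110 × 10 = 1100.00, centroid at (63.00, 5.00).
web: A = 8 × 80 = 640.00, centroid at (4.00, 50.00).
top flange: A = 90 × 20 = 1800.00, centroid at (-37.00, 100.00).
ΣA = 3540.00 mm², ΣAx_c = 5260.00 mm³, ΣAy_c = 217500.00 mm³.
x_c = 5260.00/3540.00 = 1.49 mm; y_c = 217500.00/3540.00 = 61.44 mm.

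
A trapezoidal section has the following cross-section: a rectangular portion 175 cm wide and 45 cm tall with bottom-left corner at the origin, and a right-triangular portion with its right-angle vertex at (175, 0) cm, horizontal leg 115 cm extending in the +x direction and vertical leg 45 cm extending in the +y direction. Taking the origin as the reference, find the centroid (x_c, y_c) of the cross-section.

Part | A | x̄ᵢ | ȳᵢ | A·x̄ᵢ | A·ȳᵢ
rectangular portion | 7875.00 | 87.50 | 22.50 | 689062.50 | 177187.50
triangular portion | 2587.50 | 213.33 | 15.00 | 552000.00 | 38812.50
Σ | 10462.50 |  |  | 1241062.50 | 216000.00
x_c = 1241062.50 / 10462.50 = 118.62 cm
y_c = 216000.00 / 10462.50 = 20.65 cm

x_c = 118.62 cm, y_c = 20.65 cm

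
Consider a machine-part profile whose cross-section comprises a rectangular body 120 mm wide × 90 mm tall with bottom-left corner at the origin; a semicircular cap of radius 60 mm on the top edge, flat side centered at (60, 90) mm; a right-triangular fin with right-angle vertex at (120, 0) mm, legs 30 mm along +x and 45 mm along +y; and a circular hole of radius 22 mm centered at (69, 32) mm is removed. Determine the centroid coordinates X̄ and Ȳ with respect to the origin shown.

X̄ = 62.15 mm, Ȳ = 70.50 mm

rectangular body: A = 120 × 90 = 10800.00, centroid at (60.00, 45.00).
semicircular top: A = ½π·60² = 5654.87, centroid at (60.00, 115.46).
triangular fin: A = ½·30·45 = 675.00, centroid at (130.00, 15.00).
hole: A = −π·22² = -1520.53, centroid at (69.00, 32.00).
ΣA = 15609.34 mm²
ΣAX̄ = (10800.00)(60.00) + (5654.87)(60.00) + (675.00)(130.00) + (-1520.53)(69.00) = 970125.38 mm³
ΣAȲ = (10800.00)(45.00) + (5654.87)(115.46) + (675.00)(15.00) + (-1520.53)(32.00) = 1100406.02 mm³
X̄ = 970125.38 / 15609.34 = 62.15 mm
Ȳ = 1100406.02 / 15609.34 = 70.50 mm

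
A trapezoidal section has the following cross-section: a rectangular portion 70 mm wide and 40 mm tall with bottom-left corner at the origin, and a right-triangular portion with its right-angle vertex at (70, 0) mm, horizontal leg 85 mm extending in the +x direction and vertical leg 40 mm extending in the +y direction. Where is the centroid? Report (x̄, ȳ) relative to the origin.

rectangular portion: A = 70 × 40 = 2800.00, centroid at (35.00, 20.00).
triangular portion: A = ½·85·40 = 1700.00, centroid at (98.33, 13.33).
ΣA = 4500.00 mm², ΣAx̄ = 265166.67 mm³, ΣAȳ = 78666.67 mm³.
x̄ = 265166.67/4500.00 = 58.93 mm; ȳ = 78666.67/4500.00 = 17.48 mm.

x̄ = 58.93 mm, ȳ = 17.48 mm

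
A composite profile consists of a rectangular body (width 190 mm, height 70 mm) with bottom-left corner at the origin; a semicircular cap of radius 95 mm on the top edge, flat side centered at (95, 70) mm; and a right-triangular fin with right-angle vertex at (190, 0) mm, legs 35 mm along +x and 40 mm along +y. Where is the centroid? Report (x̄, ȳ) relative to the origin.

x̄ = 97.65 mm, ȳ = 72.36 mm

rectangular body: A = 190 × 70 = 13300.00, centroid at (95.00, 35.00).
semicircular top: A = ½π·95² = 14176.44, centroid at (95.00, 110.32).
triangular fin: A = ½·35·40 = 700.00, centroid at (201.67, 13.33).
ΣA = 28176.44 mm², ΣAx̄ = 2751428.17 mm³, ΣAȳ = 2038767.25 mm³.
x̄ = 2751428.17/28176.44 = 97.65 mm; ȳ = 2038767.25/28176.44 = 72.36 mm.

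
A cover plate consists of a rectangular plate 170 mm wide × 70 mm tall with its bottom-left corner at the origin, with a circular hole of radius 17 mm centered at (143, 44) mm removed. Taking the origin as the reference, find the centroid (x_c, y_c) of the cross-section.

x_c = 80.21 mm, y_c = 34.26 mm

plate: A = 170 × 70 = 11900.00, centroid at (85.00, 35.00).
hole: A = −π·17² = -907.92, centroid at (143.00, 44.00).
ΣA = 10992.08 mm²
ΣAx_c = (11900.00)(85.00) + (-907.92)(143.00) = 881667.40 mm³
ΣAy_c = (11900.00)(35.00) + (-907.92)(44.00) = 376551.51 mm³
x_c = 881667.40 / 10992.08 = 80.21 mm
y_c = 376551.51 / 10992.08 = 34.26 mm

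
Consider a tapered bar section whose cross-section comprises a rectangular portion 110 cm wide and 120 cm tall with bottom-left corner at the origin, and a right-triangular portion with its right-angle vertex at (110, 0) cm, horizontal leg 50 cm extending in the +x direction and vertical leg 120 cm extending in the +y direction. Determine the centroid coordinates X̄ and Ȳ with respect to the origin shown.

Part | A | x̄ᵢ | ȳᵢ | A·x̄ᵢ | A·ȳᵢ
rectangular portion | 13200.00 | 55.00 | 60.00 | 726000.00 | 792000.00
triangular portion | 3000.00 | 126.67 | 40.00 | 380000.00 | 120000.00
Σ | 16200.00 |  |  | 1106000.00 | 912000.00
X̄ = 1106000.00 / 16200.00 = 68.27 cm
Ȳ = 912000.00 / 16200.00 = 56.30 cm

X̄ = 68.27 cm, Ȳ = 56.30 cm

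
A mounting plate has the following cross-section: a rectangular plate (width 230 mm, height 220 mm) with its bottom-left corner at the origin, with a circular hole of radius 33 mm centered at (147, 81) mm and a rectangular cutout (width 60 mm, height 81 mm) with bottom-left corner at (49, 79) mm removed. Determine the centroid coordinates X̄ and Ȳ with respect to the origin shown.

plate: A = 230 × 220 = 50600.00, centroid at (115.00, 110.00).
hole 1: A = −π·33² = -3421.19, centroid at (147.00, 81.00).
hole 2: A = −(60 × 81) = -4860.00, centroid at (79.00, 119.50).
ΣA = 42318.81 mm²
ΣAX̄ = (50600.00)(115.00) + (-3421.19)(147.00) + (-4860.00)(79.00) = 4932144.42 mm³
ΣAȲ = (50600.00)(110.00) + (-3421.19)(81.00) + (-4860.00)(119.50) = 4708113.25 mm³
X̄ = 4932144.42 / 42318.81 = 116.55 mm
Ȳ = 4708113.25 / 42318.81 = 111.25 mm

X̄ = 116.55 mm, Ȳ = 111.25 mm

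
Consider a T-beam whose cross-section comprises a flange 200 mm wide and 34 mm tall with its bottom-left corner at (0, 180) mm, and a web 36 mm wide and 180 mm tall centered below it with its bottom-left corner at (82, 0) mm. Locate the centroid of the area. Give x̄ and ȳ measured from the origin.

x̄ = 100.00 mm, ȳ = 144.79 mm

Part | A | x̄ᵢ | ȳᵢ | A·x̄ᵢ | A·ȳᵢ
web | 6480.00 | 100.00 | 90.00 | 648000.00 | 583200.00
flange | 6800.00 | 100.00 | 197.00 | 680000.00 | 1339600.00
Σ | 13280.00 |  |  | 1328000.00 | 1922800.00
x̄ = 1328000.00 / 13280.00 = 100.00 mm
ȳ = 1922800.00 / 13280.00 = 144.79 mm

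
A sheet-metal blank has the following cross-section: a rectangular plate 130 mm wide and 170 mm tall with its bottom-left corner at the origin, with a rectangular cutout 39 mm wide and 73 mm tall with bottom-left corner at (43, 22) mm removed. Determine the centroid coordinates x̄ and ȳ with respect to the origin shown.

x̄ = 65.37 mm, ȳ = 88.92 mm

Part | A | x̄ᵢ | ȳᵢ | A·x̄ᵢ | A·ȳᵢ
plate | 22100.00 | 65.00 | 85.00 | 1436500.00 | 1878500.00
hole | -2847.00 | 62.50 | 58.50 | -177937.50 | -166549.50
Σ | 19253.00 |  |  | 1258562.50 | 1711950.50
x̄ = 1258562.50 / 19253.00 = 65.37 mm
ȳ = 1711950.50 / 19253.00 = 88.92 mm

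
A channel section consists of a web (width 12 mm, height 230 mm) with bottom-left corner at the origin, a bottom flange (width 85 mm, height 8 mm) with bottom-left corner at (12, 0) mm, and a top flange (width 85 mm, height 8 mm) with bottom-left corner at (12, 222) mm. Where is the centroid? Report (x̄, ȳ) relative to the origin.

x̄ = 22.01 mm, ȳ = 115.00 mm

Part | A | x̄ᵢ | ȳᵢ | A·x̄ᵢ | A·ȳᵢ
web | 2760.00 | 6.00 | 115.00 | 16560.00 | 317400.00
bottom flange | 680.00 | 54.50 | 4.00 | 37060.00 | 2720.00
top flange | 680.00 | 54.50 | 226.00 | 37060.00 | 153680.00
Σ | 4120.00 |  |  | 90680.00 | 473800.00
x̄ = 90680.00 / 4120.00 = 22.01 mm
ȳ = 473800.00 / 4120.00 = 115.00 mm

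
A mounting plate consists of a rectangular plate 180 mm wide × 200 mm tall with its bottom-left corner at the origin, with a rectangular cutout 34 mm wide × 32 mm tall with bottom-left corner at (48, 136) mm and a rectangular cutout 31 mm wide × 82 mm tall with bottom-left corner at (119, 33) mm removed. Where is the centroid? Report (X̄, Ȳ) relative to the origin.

X̄ = 87.35 mm, Ȳ = 100.29 mm

plate: A = 180 × 200 = 36000.00, centroid at (90.00, 100.00).
hole 1: A = −(34 × 32) = -1088.00, centroid at (65.00, 152.00).
hole 2: A = −(31 × 82) = -2542.00, centroid at (134.50, 74.00).
ΣA = 32370.00 mm²
ΣAX̄ = (36000.00)(90.00) + (-1088.00)(65.00) + (-2542.00)(134.50) = 2827381.00 mm³
ΣAȲ = (36000.00)(100.00) + (-1088.00)(152.00) + (-2542.00)(74.00) = 3246516.00 mm³
X̄ = 2827381.00 / 32370.00 = 87.35 mm
Ȳ = 3246516.00 / 32370.00 = 100.29 mm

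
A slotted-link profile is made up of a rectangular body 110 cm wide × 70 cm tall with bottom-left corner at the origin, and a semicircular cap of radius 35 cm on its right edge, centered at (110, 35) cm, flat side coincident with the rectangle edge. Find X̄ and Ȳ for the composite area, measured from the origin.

X̄ = 68.97 cm, Ȳ = 35.00 cm

rectangular body: A = 110 × 70 = 7700.00, centroid at (55.00, 35.00).
semicircular end: A = ½π·35² = 1924.23, centroid at (124.85, 35.00).
ΣA = 9624.23 cm², ΣAX̄ = 663748.14 cm³, ΣAȲ = 336847.89 cm³.
X̄ = 663748.14/9624.23 = 68.97 cm; Ȳ = 336847.89/9624.23 = 35.00 cm.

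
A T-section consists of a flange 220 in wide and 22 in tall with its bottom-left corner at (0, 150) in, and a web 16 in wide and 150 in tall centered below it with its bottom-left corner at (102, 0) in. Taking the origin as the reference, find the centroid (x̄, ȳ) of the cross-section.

x̄ = 110.00 in, ȳ = 132.49 in

web: A = 16 × 150 = 2400.00, centroid at (110.00, 75.00).
flange: A = 220 × 22 = 4840.00, centroid at (110.00, 161.00).
ΣA = 7240.00 in², ΣAx̄ = 796400.00 in³, ΣAȳ = 959240.00 in³.
x̄ = 796400.00/7240.00 = 110.00 in; ȳ = 959240.00/7240.00 = 132.49 in.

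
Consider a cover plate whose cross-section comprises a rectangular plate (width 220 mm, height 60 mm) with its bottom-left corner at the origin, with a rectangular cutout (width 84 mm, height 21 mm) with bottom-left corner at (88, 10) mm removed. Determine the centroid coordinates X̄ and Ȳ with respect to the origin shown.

plate: A = 220 × 60 = 13200.00, centroid at (110.00, 30.00).
hole: A = −(84 × 21) = -1764.00, centroid at (130.00, 20.50).
ΣA = 11436.00 mm², ΣAX̄ = 1222680.00 mm³, ΣAȲ = 359838.00 mm³.
X̄ = 1222680.00/11436.00 = 106.92 mm; Ȳ = 359838.00/11436.00 = 31.47 mm.

X̄ = 106.92 mm, Ȳ = 31.47 mm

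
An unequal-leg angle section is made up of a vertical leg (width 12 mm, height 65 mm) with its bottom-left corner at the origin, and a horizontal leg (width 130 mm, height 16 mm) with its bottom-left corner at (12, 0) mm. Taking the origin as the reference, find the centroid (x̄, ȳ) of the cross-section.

vertical leg: A = 12 × 65 = 780.00, centroid at (6.00, 32.50).
horizontal leg: A = 130 × 16 = 2080.00, centroid at (77.00, 8.00).
ΣA = 2860.00 mm²
ΣAx̄ = (780.00)(6.00) + (2080.00)(77.00) = 164840.00 mm³
ΣAȳ = (780.00)(32.50) + (2080.00)(8.00) = 41990.00 mm³
x̄ = 164840.00 / 2860.00 = 57.64 mm
ȳ = 41990.00 / 2860.00 = 14.68 mm

x̄ = 57.64 mm, ȳ = 14.68 mm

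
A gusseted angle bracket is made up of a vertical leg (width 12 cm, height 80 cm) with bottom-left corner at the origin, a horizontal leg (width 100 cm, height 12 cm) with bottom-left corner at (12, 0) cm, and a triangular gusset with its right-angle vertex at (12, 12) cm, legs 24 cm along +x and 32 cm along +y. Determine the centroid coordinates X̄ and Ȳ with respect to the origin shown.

vertical leg: A = 12 × 80 = 960.00, centroid at (6.00, 40.00).
horizontal leg: A = 100 × 12 = 1200.00, centroid at (62.00, 6.00).
gusset: A = ½·24·32 = 384.00, centroid at (20.00, 22.67).
ΣA = 2544.00 cm², ΣAX̄ = 87840.00 cm³, ΣAȲ = 54304.00 cm³.
X̄ = 87840.00/2544.00 = 34.53 cm; Ȳ = 54304.00/2544.00 = 21.35 cm.

X̄ = 34.53 cm, Ȳ = 21.35 cm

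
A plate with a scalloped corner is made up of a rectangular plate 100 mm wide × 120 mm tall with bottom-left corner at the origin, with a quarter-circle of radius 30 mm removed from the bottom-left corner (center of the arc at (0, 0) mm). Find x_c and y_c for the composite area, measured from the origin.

x_c = 52.33 mm, y_c = 62.96 mm

plate: A = 100 × 120 = 12000.00, centroid at (50.00, 60.00).
removed quarter-circle: A = −¼π·30² = -706.86, centroid at (12.73, 12.73).
ΣA = 11293.14 mm², ΣAx_c = 591000.00 mm³, ΣAy_c = 711000.00 mm³.
x_c = 591000.00/11293.14 = 52.33 mm; y_c = 711000.00/11293.14 = 62.96 mm.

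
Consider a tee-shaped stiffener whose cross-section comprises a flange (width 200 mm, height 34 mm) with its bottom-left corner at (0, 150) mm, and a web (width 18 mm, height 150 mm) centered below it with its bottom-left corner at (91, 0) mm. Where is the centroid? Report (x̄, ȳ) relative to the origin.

web: A = 18 × 150 = 2700.00, centroid at (100.00, 75.00).
flange: A = 200 × 34 = 6800.00, centroid at (100.00, 167.00).
ΣA = 9500.00 mm², ΣAx̄ = 950000.00 mm³, ΣAȳ = 1338100.00 mm³.
x̄ = 950000.00/9500.00 = 100.00 mm; ȳ = 1338100.00/9500.00 = 140.85 mm.

x̄ = 100.00 mm, ȳ = 140.85 mm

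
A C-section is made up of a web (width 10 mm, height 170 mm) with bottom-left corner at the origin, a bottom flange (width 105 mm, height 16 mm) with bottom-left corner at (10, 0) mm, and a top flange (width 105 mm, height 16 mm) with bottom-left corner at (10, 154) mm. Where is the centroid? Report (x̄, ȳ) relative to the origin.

web: A = 10 × 170 = 1700.00, centroid at (5.00, 85.00).
bottom flange: A = 105 × 16 = 1680.00, centroid at (62.50, 8.00).
top flange: A = 105 × 16 = 1680.00, centroid at (62.50, 162.00).
ΣA = 5060.00 mm², ΣAx̄ = 218500.00 mm³, ΣAȳ = 430100.00 mm³.
x̄ = 218500.00/5060.00 = 43.18 mm; ȳ = 430100.00/5060.00 = 85.00 mm.

x̄ = 43.18 mm, ȳ = 85.00 mm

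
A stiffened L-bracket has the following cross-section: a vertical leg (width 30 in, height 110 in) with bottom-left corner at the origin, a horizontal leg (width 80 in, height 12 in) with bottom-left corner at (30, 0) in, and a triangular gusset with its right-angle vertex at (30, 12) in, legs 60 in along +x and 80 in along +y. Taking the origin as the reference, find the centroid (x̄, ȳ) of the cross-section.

vertical leg: A = 30 × 110 = 3300.00, centroid at (15.00, 55.00).
horizontal leg: A = 80 × 12 = 960.00, centroid at (70.00, 6.00).
gusset: A = ½·60·80 = 2400.00, centroid at (50.00, 38.67).
ΣA = 6660.00 in²
ΣAx̄ = (3300.00)(15.00) + (960.00)(70.00) + (2400.00)(50.00) = 236700.00 in³
ΣAȳ = (3300.00)(55.00) + (960.00)(6.00) + (2400.00)(38.67) = 280060.00 in³
x̄ = 236700.00 / 6660.00 = 35.54 in
ȳ = 280060.00 / 6660.00 = 42.05 in

x̄ = 35.54 in, ȳ = 42.05 in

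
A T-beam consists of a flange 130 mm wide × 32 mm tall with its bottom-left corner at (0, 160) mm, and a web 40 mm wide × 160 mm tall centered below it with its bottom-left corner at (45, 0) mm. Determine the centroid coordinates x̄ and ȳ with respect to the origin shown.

x̄ = 65.00 mm, ȳ = 117.82 mm

web: A = 40 × 160 = 6400.00, centroid at (65.00, 80.00).
flange: A = 130 × 32 = 4160.00, centroid at (65.00, 176.00).
ΣA = 10560.00 mm², ΣAx̄ = 686400.00 mm³, ΣAȳ = 1244160.00 mm³.
x̄ = 686400.00/10560.00 = 65.00 mm; ȳ = 1244160.00/10560.00 = 117.82 mm.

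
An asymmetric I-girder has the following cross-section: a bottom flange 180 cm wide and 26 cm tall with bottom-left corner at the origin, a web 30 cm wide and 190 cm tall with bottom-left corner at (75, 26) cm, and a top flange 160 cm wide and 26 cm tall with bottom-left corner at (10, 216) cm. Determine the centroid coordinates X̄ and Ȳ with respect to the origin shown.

X̄ = 90.00 cm, Ȳ = 117.14 cm

bottom flange: A = 180 × 26 = 4680.00, centroid at (90.00, 13.00).
web: A = 30 × 190 = 5700.00, centroid at (90.00, 121.00).
top flange: A = 160 × 26 = 4160.00, centroid at (90.00, 229.00).
ΣA = 14540.00 cm², ΣAX̄ = 1308600.00 cm³, ΣAȲ = 1703180.00 cm³.
X̄ = 1308600.00/14540.00 = 90.00 cm; Ȳ = 1703180.00/14540.00 = 117.14 cm.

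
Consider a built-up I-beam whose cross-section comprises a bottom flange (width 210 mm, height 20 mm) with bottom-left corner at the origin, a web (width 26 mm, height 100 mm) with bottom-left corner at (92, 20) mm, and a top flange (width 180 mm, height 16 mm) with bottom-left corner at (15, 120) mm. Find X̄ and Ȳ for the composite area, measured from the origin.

bottom flange: A = 210 × 20 = 4200.00, centroid at (105.00, 10.00).
web: A = 26 × 100 = 2600.00, centroid at (105.00, 70.00).
top flange: A = 180 × 16 = 2880.00, centroid at (105.00, 128.00).
ΣA = 9680.00 mm²
ΣAX̄ = (4200.00)(105.00) + (2600.00)(105.00) + (2880.00)(105.00) = 1016400.00 mm³
ΣAȲ = (4200.00)(10.00) + (2600.00)(70.00) + (2880.00)(128.00) = 592640.00 mm³
X̄ = 1016400.00 / 9680.00 = 105.00 mm
Ȳ = 592640.00 / 9680.00 = 61.22 mm

X̄ = 105.00 mm, Ȳ = 61.22 mm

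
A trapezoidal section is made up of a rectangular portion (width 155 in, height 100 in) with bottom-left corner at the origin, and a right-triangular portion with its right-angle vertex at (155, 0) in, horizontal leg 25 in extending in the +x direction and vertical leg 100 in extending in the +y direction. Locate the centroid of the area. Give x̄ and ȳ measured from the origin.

rectangular portion: A = 155 × 100 = 15500.00, centroid at (77.50, 50.00).
triangular portion: A = ½·25·100 = 1250.00, centroid at (163.33, 33.33).
ΣA = 16750.00 in², ΣAx̄ = 1405416.67 in³, ΣAȳ = 816666.67 in³.
x̄ = 1405416.67/16750.00 = 83.91 in; ȳ = 816666.67/16750.00 = 48.76 in.

x̄ = 83.91 in, ȳ = 48.76 in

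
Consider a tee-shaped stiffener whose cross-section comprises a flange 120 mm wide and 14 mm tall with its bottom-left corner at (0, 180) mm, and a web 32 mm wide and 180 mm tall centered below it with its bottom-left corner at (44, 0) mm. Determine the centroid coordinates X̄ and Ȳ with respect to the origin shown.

X̄ = 60.00 mm, Ȳ = 111.90 mm

web: A = 32 × 180 = 5760.00, centroid at (60.00, 90.00).
flange: A = 120 × 14 = 1680.00, centroid at (60.00, 187.00).
ΣA = 7440.00 mm²
ΣAX̄ = (5760.00)(60.00) + (1680.00)(60.00) = 446400.00 mm³
ΣAȲ = (5760.00)(90.00) + (1680.00)(187.00) = 832560.00 mm³
X̄ = 446400.00 / 7440.00 = 60.00 mm
Ȳ = 832560.00 / 7440.00 = 111.90 mm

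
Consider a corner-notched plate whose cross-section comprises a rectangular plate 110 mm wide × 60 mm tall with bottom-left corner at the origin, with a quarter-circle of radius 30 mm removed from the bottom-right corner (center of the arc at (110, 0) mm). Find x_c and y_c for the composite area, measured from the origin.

plate: A = 110 × 60 = 6600.00, centroid at (55.00, 30.00).
removed quarter-circle: A = −¼π·30² = -706.86, centroid at (97.27, 12.73).
ΣA = 5893.14 mm²
ΣAx_c = (6600.00)(55.00) + (-706.86)(97.27) = 294245.58 mm³
ΣAy_c = (6600.00)(30.00) + (-706.86)(12.73) = 189000.00 mm³
x_c = 294245.58 / 5893.14 = 49.93 mm
y_c = 189000.00 / 5893.14 = 32.07 mm

x_c = 49.93 mm, y_c = 32.07 mm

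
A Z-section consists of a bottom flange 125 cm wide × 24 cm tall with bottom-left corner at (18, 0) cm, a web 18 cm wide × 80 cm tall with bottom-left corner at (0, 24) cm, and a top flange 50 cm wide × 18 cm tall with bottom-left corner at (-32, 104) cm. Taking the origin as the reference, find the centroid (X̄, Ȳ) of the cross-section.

bottom flange: A = 125 × 24 = 3000.00, centroid at (80.50, 12.00).
web: A = 18 × 80 = 1440.00, centroid at (9.00, 64.00).
top flange: A = 50 × 18 = 900.00, centroid at (-7.00, 113.00).
ΣA = 5340.00 cm²
ΣAX̄ = (3000.00)(80.50) + (1440.00)(9.00) + (900.00)(-7.00) = 248160.00 cm³
ΣAȲ = (3000.00)(12.00) + (1440.00)(64.00) + (900.00)(113.00) = 229860.00 cm³
X̄ = 248160.00 / 5340.00 = 46.47 cm
Ȳ = 229860.00 / 5340.00 = 43.04 cm

X̄ = 46.47 cm, Ȳ = 43.04 cm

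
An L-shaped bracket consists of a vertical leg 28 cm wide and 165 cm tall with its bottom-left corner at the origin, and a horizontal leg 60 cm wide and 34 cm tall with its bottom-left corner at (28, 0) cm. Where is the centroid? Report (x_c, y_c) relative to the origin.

x_c = 27.48 cm, y_c = 62.44 cm

Part | A | x̄ᵢ | ȳᵢ | A·x̄ᵢ | A·ȳᵢ
vertical leg | 4620.00 | 14.00 | 82.50 | 64680.00 | 381150.00
horizontal leg | 2040.00 | 58.00 | 17.00 | 118320.00 | 34680.00
Σ | 6660.00 |  |  | 183000.00 | 415830.00
x_c = 183000.00 / 6660.00 = 27.48 cm
y_c = 415830.00 / 6660.00 = 62.44 cm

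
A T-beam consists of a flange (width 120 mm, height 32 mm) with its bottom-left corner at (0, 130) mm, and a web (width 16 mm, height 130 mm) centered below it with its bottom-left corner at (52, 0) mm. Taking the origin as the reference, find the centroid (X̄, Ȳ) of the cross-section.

X̄ = 60.00 mm, Ȳ = 117.54 mm

web: A = 16 × 130 = 2080.00, centroid at (60.00, 65.00).
flange: A = 120 × 32 = 3840.00, centroid at (60.00, 146.00).
ΣA = 5920.00 mm², ΣAX̄ = 355200.00 mm³, ΣAȲ = 695840.00 mm³.
X̄ = 355200.00/5920.00 = 60.00 mm; Ȳ = 695840.00/5920.00 = 117.54 mm.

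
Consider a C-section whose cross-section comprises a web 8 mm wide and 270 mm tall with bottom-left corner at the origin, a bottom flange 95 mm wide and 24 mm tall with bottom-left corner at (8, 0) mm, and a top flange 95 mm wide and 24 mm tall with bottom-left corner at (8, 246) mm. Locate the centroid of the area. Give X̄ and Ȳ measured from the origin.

web: A = 8 × 270 = 2160.00, centroid at (4.00, 135.00).
bottom flange: A = 95 × 24 = 2280.00, centroid at (55.50, 12.00).
top flange: A = 95 × 24 = 2280.00, centroid at (55.50, 258.00).
ΣA = 6720.00 mm²
ΣAX̄ = (2160.00)(4.00) + (2280.00)(55.50) + (2280.00)(55.50) = 261720.00 mm³
ΣAȲ = (2160.00)(135.00) + (2280.00)(12.00) + (2280.00)(258.00) = 907200.00 mm³
X̄ = 261720.00 / 6720.00 = 38.95 mm
Ȳ = 907200.00 / 6720.00 = 135.00 mm

X̄ = 38.95 mm, Ȳ = 135.00 mm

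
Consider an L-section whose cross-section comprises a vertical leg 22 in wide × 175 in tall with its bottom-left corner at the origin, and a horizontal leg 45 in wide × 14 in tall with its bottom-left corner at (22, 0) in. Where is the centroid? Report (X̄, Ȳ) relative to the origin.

X̄ = 15.71 in, Ȳ = 76.18 in

vertical leg: A = 22 × 175 = 3850.00, centroid at (11.00, 87.50).
horizontal leg: A = 45 × 14 = 630.00, centroid at (44.50, 7.00).
ΣA = 4480.00 in²
ΣAX̄ = (3850.00)(11.00) + (630.00)(44.50) = 70385.00 in³
ΣAȲ = (3850.00)(87.50) + (630.00)(7.00) = 341285.00 in³
X̄ = 70385.00 / 4480.00 = 15.71 in
Ȳ = 341285.00 / 4480.00 = 76.18 in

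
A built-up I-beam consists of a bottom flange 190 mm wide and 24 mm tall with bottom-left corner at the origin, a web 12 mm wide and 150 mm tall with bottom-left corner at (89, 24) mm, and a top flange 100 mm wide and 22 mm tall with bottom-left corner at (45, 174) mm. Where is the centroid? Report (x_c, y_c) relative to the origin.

x_c = 95.00 mm, y_c = 74.76 mm

bottom flange: A = 190 × 24 = 4560.00, centroid at (95.00, 12.00).
web: A = 12 × 150 = 1800.00, centroid at (95.00, 99.00).
top flange: A = 100 × 22 = 2200.00, centroid at (95.00, 185.00).
ΣA = 8560.00 mm², ΣAx_c = 813200.00 mm³, ΣAy_c = 639920.00 mm³.
x_c = 813200.00/8560.00 = 95.00 mm; y_c = 639920.00/8560.00 = 74.76 mm.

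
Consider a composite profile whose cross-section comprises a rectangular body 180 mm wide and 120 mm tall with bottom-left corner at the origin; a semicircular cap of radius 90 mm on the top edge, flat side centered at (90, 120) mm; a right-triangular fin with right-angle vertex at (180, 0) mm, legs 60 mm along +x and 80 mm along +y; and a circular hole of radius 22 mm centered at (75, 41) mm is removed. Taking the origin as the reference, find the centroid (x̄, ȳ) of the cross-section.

rectangular body: A = 180 × 120 = 21600.00, centroid at (90.00, 60.00).
semicircular top: A = ½π·90² = 12723.45, centroid at (90.00, 158.20).
triangular fin: A = ½·60·80 = 2400.00, centroid at (200.00, 26.67).
hole: A = −π·22² = -1520.53, centroid at (75.00, 41.00).
ΣA = 35202.92 mm², ΣAx̄ = 3455070.71 mm³, ΣAȳ = 3310472.27 mm³.
x̄ = 3455070.71/35202.92 = 98.15 mm; ȳ = 3310472.27/35202.92 = 94.04 mm.

x̄ = 98.15 mm, ȳ = 94.04 mm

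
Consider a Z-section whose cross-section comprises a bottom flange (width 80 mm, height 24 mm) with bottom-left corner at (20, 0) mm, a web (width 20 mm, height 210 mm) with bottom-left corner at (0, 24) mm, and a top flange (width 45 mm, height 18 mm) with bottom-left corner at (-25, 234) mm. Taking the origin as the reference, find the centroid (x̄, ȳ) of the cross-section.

x̄ = 22.39 mm, ȳ = 109.91 mm

bottom flange: A = 80 × 24 = 1920.00, centroid at (60.00, 12.00).
web: A = 20 × 210 = 4200.00, centroid at (10.00, 129.00).
top flange: A = 45 × 18 = 810.00, centroid at (-2.50, 243.00).
ΣA = 6930.00 mm², ΣAx̄ = 155175.00 mm³, ΣAȳ = 761670.00 mm³.
x̄ = 155175.00/6930.00 = 22.39 mm; ȳ = 761670.00/6930.00 = 109.91 mm.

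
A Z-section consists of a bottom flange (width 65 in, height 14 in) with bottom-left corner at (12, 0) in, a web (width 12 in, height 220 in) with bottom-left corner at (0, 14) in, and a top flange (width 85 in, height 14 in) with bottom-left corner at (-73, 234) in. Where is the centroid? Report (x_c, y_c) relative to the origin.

bottom flange: A = 65 × 14 = 910.00, centroid at (44.50, 7.00).
web: A = 12 × 220 = 2640.00, centroid at (6.00, 124.00).
top flange: A = 85 × 14 = 1190.00, centroid at (-30.50, 241.00).
ΣA = 4740.00 in²
ΣAx_c = (910.00)(44.50) + (2640.00)(6.00) + (1190.00)(-30.50) = 20040.00 in³
ΣAy_c = (910.00)(7.00) + (2640.00)(124.00) + (1190.00)(241.00) = 620520.00 in³
x_c = 20040.00 / 4740.00 = 4.23 in
y_c = 620520.00 / 4740.00 = 130.91 in

x_c = 4.23 in, y_c = 130.91 in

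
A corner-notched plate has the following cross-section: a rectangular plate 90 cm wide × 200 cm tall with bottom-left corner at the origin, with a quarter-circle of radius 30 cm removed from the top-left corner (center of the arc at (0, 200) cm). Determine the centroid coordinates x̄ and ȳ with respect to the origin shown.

x̄ = 46.32 cm, ȳ = 96.43 cm

Part | A | x̄ᵢ | ȳᵢ | A·x̄ᵢ | A·ȳᵢ
plate | 18000.00 | 45.00 | 100.00 | 810000.00 | 1800000.00
removed quarter-circle | -706.86 | 12.73 | 187.27 | -9000.00 | -132371.67
Σ | 17293.14 |  |  | 801000.00 | 1667628.33
x̄ = 801000.00 / 17293.14 = 46.32 cm
ȳ = 1667628.33 / 17293.14 = 96.43 cm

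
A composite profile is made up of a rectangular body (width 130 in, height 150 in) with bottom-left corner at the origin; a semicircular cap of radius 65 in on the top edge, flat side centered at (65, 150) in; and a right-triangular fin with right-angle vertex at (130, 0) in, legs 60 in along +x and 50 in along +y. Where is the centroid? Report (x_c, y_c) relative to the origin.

x_c = 69.61 in, y_c = 96.47 in

Part | A | x̄ᵢ | ȳᵢ | A·x̄ᵢ | A·ȳᵢ
rectangular body | 19500.00 | 65.00 | 75.00 | 1267500.00 | 1462500.00
semicircular top | 6636.61 | 65.00 | 177.59 | 431379.94 | 1178575.51
triangular fin | 1500.00 | 150.00 | 16.67 | 225000.00 | 25000.00
Σ | 27636.61 |  |  | 1923879.94 | 2666075.51
x_c = 1923879.94 / 27636.61 = 69.61 in
y_c = 2666075.51 / 27636.61 = 96.47 in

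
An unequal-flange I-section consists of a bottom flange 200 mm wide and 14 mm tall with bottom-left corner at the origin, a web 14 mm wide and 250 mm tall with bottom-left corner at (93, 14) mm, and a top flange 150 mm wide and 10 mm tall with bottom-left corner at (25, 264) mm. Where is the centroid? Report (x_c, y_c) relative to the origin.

bottom flange: A = 200 × 14 = 2800.00, centroid at (100.00, 7.00).
web: A = 14 × 250 = 3500.00, centroid at (100.00, 139.00).
top flange: A = 150 × 10 = 1500.00, centroid at (100.00, 269.00).
ΣA = 7800.00 mm²
ΣAx_c = (2800.00)(100.00) + (3500.00)(100.00) + (1500.00)(100.00) = 780000.00 mm³
ΣAy_c = (2800.00)(7.00) + (3500.00)(139.00) + (1500.00)(269.00) = 909600.00 mm³
x_c = 780000.00 / 7800.00 = 100.00 mm
y_c = 909600.00 / 7800.00 = 116.62 mm

x_c = 100.00 mm, y_c = 116.62 mm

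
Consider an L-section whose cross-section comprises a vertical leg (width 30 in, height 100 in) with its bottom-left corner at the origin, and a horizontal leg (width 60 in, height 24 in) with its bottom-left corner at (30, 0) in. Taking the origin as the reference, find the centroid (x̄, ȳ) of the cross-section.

x̄ = 29.59 in, ȳ = 37.68 in

Part | A | x̄ᵢ | ȳᵢ | A·x̄ᵢ | A·ȳᵢ
vertical leg | 3000.00 | 15.00 | 50.00 | 45000.00 | 150000.00
horizontal leg | 1440.00 | 60.00 | 12.00 | 86400.00 | 17280.00
Σ | 4440.00 |  |  | 131400.00 | 167280.00
x̄ = 131400.00 / 4440.00 = 29.59 in
ȳ = 167280.00 / 4440.00 = 37.68 in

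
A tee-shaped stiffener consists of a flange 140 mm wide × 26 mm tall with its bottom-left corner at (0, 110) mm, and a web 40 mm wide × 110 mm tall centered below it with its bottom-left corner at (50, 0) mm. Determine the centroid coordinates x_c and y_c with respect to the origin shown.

x_c = 70.00 mm, y_c = 85.79 mm

web: A = 40 × 110 = 4400.00, centroid at (70.00, 55.00).
flange: A = 140 × 26 = 3640.00, centroid at (70.00, 123.00).
ΣA = 8040.00 mm²
ΣAx_c = (4400.00)(70.00) + (3640.00)(70.00) = 562800.00 mm³
ΣAy_c = (4400.00)(55.00) + (3640.00)(123.00) = 689720.00 mm³
x_c = 562800.00 / 8040.00 = 70.00 mm
y_c = 689720.00 / 8040.00 = 85.79 mm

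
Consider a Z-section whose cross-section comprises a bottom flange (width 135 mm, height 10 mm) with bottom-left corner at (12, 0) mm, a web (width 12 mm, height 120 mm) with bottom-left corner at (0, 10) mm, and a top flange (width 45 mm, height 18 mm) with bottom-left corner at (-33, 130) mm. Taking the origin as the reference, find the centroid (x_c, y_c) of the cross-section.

x_c = 29.85 mm, y_c = 61.15 mm

bottom flange: A = 135 × 10 = 1350.00, centroid at (79.50, 5.00).
web: A = 12 × 120 = 1440.00, centroid at (6.00, 70.00).
top flange: A = 45 × 18 = 810.00, centroid at (-10.50, 139.00).
ΣA = 3600.00 mm²
ΣAx_c = (1350.00)(79.50) + (1440.00)(6.00) + (810.00)(-10.50) = 107460.00 mm³
ΣAy_c = (1350.00)(5.00) + (1440.00)(70.00) + (810.00)(139.00) = 220140.00 mm³
x_c = 107460.00 / 3600.00 = 29.85 mm
y_c = 220140.00 / 3600.00 = 61.15 mm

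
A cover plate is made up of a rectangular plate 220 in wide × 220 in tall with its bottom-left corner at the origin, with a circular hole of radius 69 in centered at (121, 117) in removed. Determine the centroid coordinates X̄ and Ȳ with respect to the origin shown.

X̄ = 105.08 in, Ȳ = 106.87 in

Part | A | x̄ᵢ | ȳᵢ | A·x̄ᵢ | A·ȳᵢ
plate | 48400.00 | 110.00 | 110.00 | 5324000.00 | 5324000.00
hole | -14957.12 | 121.00 | 117.00 | -1809811.84 | -1749983.35
Σ | 33442.88 |  |  | 3514188.16 | 3574016.65
X̄ = 3514188.16 / 33442.88 = 105.08 in
Ȳ = 3574016.65 / 33442.88 = 106.87 in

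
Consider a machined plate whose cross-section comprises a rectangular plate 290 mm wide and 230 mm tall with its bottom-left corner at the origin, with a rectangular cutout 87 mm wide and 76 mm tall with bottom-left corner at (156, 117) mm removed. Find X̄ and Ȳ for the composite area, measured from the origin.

X̄ = 139.00 mm, Ȳ = 110.60 mm

Part | A | x̄ᵢ | ȳᵢ | A·x̄ᵢ | A·ȳᵢ
plate | 66700.00 | 145.00 | 115.00 | 9671500.00 | 7670500.00
hole | -6612.00 | 199.50 | 155.00 | -1319094.00 | -1024860.00
Σ | 60088.00 |  |  | 8352406.00 | 6645640.00
X̄ = 8352406.00 / 60088.00 = 139.00 mm
Ȳ = 6645640.00 / 60088.00 = 110.60 mm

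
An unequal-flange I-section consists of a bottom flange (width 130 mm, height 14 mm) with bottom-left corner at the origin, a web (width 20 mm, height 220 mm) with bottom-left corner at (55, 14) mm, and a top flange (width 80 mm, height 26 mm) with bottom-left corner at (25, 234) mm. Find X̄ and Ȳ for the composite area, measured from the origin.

X̄ = 65.00 mm, Ȳ = 129.17 mm

Part | A | x̄ᵢ | ȳᵢ | A·x̄ᵢ | A·ȳᵢ
bottom flange | 1820.00 | 65.00 | 7.00 | 118300.00 | 12740.00
web | 4400.00 | 65.00 | 124.00 | 286000.00 | 545600.00
top flange | 2080.00 | 65.00 | 247.00 | 135200.00 | 513760.00
Σ | 8300.00 |  |  | 539500.00 | 1072100.00
X̄ = 539500.00 / 8300.00 = 65.00 mm
Ȳ = 1072100.00 / 8300.00 = 129.17 mm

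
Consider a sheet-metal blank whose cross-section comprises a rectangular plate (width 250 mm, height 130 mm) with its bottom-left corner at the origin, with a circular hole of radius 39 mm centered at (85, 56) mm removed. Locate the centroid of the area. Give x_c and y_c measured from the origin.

x_c = 131.89 mm, y_c = 66.55 mm

plate: A = 250 × 130 = 32500.00, centroid at (125.00, 65.00).
hole: A = −π·39² = -4778.36, centroid at (85.00, 56.00).
ΣA = 27721.64 mm², ΣAx_c = 3656339.19 mm³, ΣAy_c = 1844911.70 mm³.
x_c = 3656339.19/27721.64 = 131.89 mm; y_c = 1844911.70/27721.64 = 66.55 mm.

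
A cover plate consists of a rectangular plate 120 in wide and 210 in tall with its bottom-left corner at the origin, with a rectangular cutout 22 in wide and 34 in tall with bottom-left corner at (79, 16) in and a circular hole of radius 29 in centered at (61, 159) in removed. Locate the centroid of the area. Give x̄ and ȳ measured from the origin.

plate: A = 120 × 210 = 25200.00, centroid at (60.00, 105.00).
hole 1: A = −(22 × 34) = -748.00, centroid at (90.00, 33.00).
hole 2: A = −π·29² = -2642.08, centroid at (61.00, 159.00).
ΣA = 21809.92 in²
ΣAx̄ = (25200.00)(60.00) + (-748.00)(90.00) + (-2642.08)(61.00) = 1283513.16 in³
ΣAȳ = (25200.00)(105.00) + (-748.00)(33.00) + (-2642.08)(159.00) = 2201225.37 in³
x̄ = 1283513.16 / 21809.92 = 58.85 in
ȳ = 2201225.37 / 21809.92 = 100.93 in

x̄ = 58.85 in, ȳ = 100.93 in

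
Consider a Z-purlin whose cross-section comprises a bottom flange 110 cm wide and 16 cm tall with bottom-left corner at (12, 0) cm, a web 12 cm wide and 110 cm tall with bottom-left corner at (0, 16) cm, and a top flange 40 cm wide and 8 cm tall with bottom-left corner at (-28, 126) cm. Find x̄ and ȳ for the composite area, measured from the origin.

Part | A | x̄ᵢ | ȳᵢ | A·x̄ᵢ | A·ȳᵢ
bottom flange | 1760.00 | 67.00 | 8.00 | 117920.00 | 14080.00
web | 1320.00 | 6.00 | 71.00 | 7920.00 | 93720.00
top flange | 320.00 | -8.00 | 130.00 | -2560.00 | 41600.00
Σ | 3400.00 |  |  | 123280.00 | 149400.00
x̄ = 123280.00 / 3400.00 = 36.26 cm
ȳ = 149400.00 / 3400.00 = 43.94 cm

x̄ = 36.26 cm, ȳ = 43.94 cm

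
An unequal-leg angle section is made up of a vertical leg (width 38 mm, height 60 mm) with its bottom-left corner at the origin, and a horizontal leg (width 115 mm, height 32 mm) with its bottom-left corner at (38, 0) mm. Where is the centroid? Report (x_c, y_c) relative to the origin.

x_c = 66.23 mm, y_c = 21.36 mm

vertical leg: A = 38 × 60 = 2280.00, centroid at (19.00, 30.00).
horizontal leg: A = 115 × 32 = 3680.00, centroid at (95.50, 16.00).
ΣA = 5960.00 mm²
ΣAx_c = (2280.00)(19.00) + (3680.00)(95.50) = 394760.00 mm³
ΣAy_c = (2280.00)(30.00) + (3680.00)(16.00) = 127280.00 mm³
x_c = 394760.00 / 5960.00 = 66.23 mm
y_c = 127280.00 / 5960.00 = 21.36 mm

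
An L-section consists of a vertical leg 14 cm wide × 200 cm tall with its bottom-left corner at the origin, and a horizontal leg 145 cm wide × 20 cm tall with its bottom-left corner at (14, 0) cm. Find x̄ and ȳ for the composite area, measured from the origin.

vertical leg: A = 14 × 200 = 2800.00, centroid at (7.00, 100.00).
horizontal leg: A = 145 × 20 = 2900.00, centroid at (86.50, 10.00).
ΣA = 5700.00 cm², ΣAx̄ = 270450.00 cm³, ΣAȳ = 309000.00 cm³.
x̄ = 270450.00/5700.00 = 47.45 cm; ȳ = 309000.00/5700.00 = 54.21 cm.

x̄ = 47.45 cm, ȳ = 54.21 cm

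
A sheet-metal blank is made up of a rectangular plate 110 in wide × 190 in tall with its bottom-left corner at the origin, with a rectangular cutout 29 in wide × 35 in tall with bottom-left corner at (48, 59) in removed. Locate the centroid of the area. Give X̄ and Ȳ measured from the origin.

X̄ = 54.62 in, Ȳ = 95.94 in

Part | A | x̄ᵢ | ȳᵢ | A·x̄ᵢ | A·ȳᵢ
plate | 20900.00 | 55.00 | 95.00 | 1149500.00 | 1985500.00
hole | -1015.00 | 62.50 | 76.50 | -63437.50 | -77647.50
Σ | 19885.00 |  |  | 1086062.50 | 1907852.50
X̄ = 1086062.50 / 19885.00 = 54.62 in
Ȳ = 1907852.50 / 19885.00 = 95.94 in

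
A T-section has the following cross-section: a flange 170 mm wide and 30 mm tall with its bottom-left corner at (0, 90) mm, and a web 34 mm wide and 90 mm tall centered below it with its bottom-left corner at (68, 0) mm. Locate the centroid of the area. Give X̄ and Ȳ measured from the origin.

X̄ = 85.00 mm, Ȳ = 82.50 mm

web: A = 34 × 90 = 3060.00, centroid at (85.00, 45.00).
flange: A = 170 × 30 = 5100.00, centroid at (85.00, 105.00).
ΣA = 8160.00 mm²
ΣAX̄ = (3060.00)(85.00) + (5100.00)(85.00) = 693600.00 mm³
ΣAȲ = (3060.00)(45.00) + (5100.00)(105.00) = 673200.00 mm³
X̄ = 693600.00 / 8160.00 = 85.00 mm
Ȳ = 673200.00 / 8160.00 = 82.50 mm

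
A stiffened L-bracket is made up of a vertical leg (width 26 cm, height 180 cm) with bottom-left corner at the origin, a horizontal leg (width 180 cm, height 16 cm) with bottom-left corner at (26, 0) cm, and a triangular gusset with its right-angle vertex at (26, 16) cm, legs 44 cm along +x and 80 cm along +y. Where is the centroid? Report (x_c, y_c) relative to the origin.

x_c = 50.05 cm, y_c = 55.72 cm

Part | A | x̄ᵢ | ȳᵢ | A·x̄ᵢ | A·ȳᵢ
vertical leg | 4680.00 | 13.00 | 90.00 | 60840.00 | 421200.00
horizontal leg | 2880.00 | 116.00 | 8.00 | 334080.00 | 23040.00
gusset | 1760.00 | 40.67 | 42.67 | 71573.33 | 75093.33
Σ | 9320.00 |  |  | 466493.33 | 519333.33
x_c = 466493.33 / 9320.00 = 50.05 cm
y_c = 519333.33 / 9320.00 = 55.72 cm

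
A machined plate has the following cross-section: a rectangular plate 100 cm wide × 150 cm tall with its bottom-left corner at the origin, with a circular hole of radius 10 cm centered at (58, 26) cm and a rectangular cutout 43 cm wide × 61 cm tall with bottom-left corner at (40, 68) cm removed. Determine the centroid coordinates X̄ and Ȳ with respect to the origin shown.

X̄ = 47.29 cm, Ȳ = 71.17 cm

plate: A = 100 × 150 = 15000.00, centroid at (50.00, 75.00).
hole 1: A = −π·10² = -314.16, centroid at (58.00, 26.00).
hole 2: A = −(43 × 61) = -2623.00, centroid at (61.50, 98.50).
ΣA = 12062.84 cm², ΣAX̄ = 570464.26 cm³, ΣAȲ = 858466.36 cm³.
X̄ = 570464.26/12062.84 = 47.29 cm; Ȳ = 858466.36/12062.84 = 71.17 cm.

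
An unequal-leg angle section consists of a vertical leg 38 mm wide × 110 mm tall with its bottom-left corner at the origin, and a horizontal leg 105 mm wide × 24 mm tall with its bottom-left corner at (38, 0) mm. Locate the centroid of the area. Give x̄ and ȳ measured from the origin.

vertical leg: A = 38 × 110 = 4180.00, centroid at (19.00, 55.00).
horizontal leg: A = 105 × 24 = 2520.00, centroid at (90.50, 12.00).
ΣA = 6700.00 mm², ΣAx̄ = 307480.00 mm³, ΣAȳ = 260140.00 mm³.
x̄ = 307480.00/6700.00 = 45.89 mm; ȳ = 260140.00/6700.00 = 38.83 mm.

x̄ = 45.89 mm, ȳ = 38.83 mm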